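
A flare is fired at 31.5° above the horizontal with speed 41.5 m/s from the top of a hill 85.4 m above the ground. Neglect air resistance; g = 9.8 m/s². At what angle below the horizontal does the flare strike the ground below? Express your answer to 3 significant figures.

v_x = 41.5 cos 31.5° = 35.38 m/s.
At impact |v_y| = √(v_y0² + 2 g h) = √(21.68² + 2×9.8×85.4) = 46.30 m/s.
Angle below horizontal = arctan(|v_y| / v_x) = arctan(46.30 / 35.38) = 52.6°.

52.6°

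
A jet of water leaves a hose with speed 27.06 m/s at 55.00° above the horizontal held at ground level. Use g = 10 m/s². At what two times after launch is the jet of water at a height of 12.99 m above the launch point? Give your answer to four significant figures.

0.6950 s and 3.738 s

v_y0 = 27.06 sin 55.00° = 22.166 m/s.
Set y = v_y0 t − ½ g t² = 12.99: 5.000 t² − 22.166 t + 12.99 = 0.
t = [22.166 ± √(491.33 − 259.80)] / 10 = (22.166 ± 15.216) / 10, giving t = 0.6950 s or t = 3.738 s.
So the jet of water is at 12.99 m at t = 0.6950 s (rising) and t = 3.738 s (falling).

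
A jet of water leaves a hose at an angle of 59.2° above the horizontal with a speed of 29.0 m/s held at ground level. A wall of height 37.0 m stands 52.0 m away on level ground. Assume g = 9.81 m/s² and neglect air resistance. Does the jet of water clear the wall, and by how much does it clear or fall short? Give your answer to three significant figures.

v_x = 29.0 cos 59.2° = 14.85 m/s; v_y0 = 29.0 sin 59.2° = 24.91 m/s.
Time to reach the wall: t = 52.0 / 14.85 = 3.502 s.
Height at that point: y = 24.91×3.502 − 4.905×3.502² = 27.08 m.
That is 37.0 − 27.08 = 9.92 m below the top of the wall, so the jet of water does not clear it.

No — it falls 9.92 m short of clearing the wall.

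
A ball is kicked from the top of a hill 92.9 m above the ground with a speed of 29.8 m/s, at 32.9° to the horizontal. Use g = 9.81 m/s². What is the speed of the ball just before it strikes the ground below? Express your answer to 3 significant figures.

v_x = 29.8 cos 32.9° = 25.02 m/s is unchanged throughout.
For the vertical component, v_y² = v_y0² + 2 g h = (16.19)² + 2×9.81×92.9 = 2085, so |v_y| = 45.66 m/s.
Impact speed = √(v_x² + v_y²) = √(626.0 + 2085) = 52.1 m/s.

52.1 m/s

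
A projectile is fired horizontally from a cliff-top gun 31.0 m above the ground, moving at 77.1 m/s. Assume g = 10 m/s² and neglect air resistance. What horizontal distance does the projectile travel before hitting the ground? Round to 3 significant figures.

192 m

Initial vertical velocity is zero, so the fall time comes from h = ½ g t²: t = √(2 × 31.0 / 10) = 2.490 s.
Horizontal motion is uniform at 77.1 m/s, so x = 77.1 × 2.490 = 192 m.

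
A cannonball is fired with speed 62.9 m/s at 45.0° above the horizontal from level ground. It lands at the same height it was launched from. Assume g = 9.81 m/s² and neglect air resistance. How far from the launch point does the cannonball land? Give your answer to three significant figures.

For level ground, R = v₀² sin(2θ) / g.
sin(2 × 45.0°) = sin 90.00° = 1.000.
R = (62.9)² × 1.000 / 9.81 = 403 m.

403 m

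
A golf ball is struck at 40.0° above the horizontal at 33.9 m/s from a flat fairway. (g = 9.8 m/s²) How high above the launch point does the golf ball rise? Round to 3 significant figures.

24.2 m

Vertical component of launch velocity: v_y = 33.9 sin 40.0° = 21.79 m/s.
At the highest point the vertical velocity is zero, so v_y² = 2 g h_max.
h_max = (21.79)² / (2 × 9.8) = 474.8 / 19.60 = 24.2 m.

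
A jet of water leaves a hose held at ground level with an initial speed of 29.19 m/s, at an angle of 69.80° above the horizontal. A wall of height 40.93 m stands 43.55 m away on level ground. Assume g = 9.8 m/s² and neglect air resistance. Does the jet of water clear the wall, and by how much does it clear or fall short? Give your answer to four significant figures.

No — it falls 14.04 m short of clearing the wall.

v_x = 29.19 cos 69.80° = 10.079 m/s; v_y0 = 29.19 sin 69.80° = 27.395 m/s.
Time to reach the wall: t = 43.55 / 10.079 = 4.3209 s.
Height at that point: y = 27.395×4.3209 − 4.900×4.3209² = 26.887 m.
That is 40.93 − 26.887 = 14.04 m below the top of the wall, so the jet of water does not clear it.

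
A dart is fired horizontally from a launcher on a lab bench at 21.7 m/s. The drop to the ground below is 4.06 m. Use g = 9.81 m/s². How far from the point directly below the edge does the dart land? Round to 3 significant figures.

19.7 m

Initial vertical velocity is zero, so the fall time comes from h = ½ g t²: t = √(2 × 4.06 / 9.81) = 0.9098 s.
Horizontal motion is uniform at 21.7 m/s, so x = 21.7 × 0.9098 = 19.7 m.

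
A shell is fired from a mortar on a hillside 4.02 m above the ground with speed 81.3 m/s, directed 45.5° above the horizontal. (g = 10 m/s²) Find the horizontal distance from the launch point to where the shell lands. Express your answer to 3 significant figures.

Components: v_x = 81.3 cos 45.5° = 56.98 m/s, v_y = 81.3 sin 45.5° = 57.99 m/s.
Vertical: 0 = 4.02 + 57.99 t − ½(10) t² ⇒ 5.000 t² − 57.99 t − 4.02 = 0.
t = [57.99 + √(3363 + 80.40)] / 10.00 = 11.67 s.
Horizontal: R = v_x · t = 56.98 × 11.67 = 665 m.

665 m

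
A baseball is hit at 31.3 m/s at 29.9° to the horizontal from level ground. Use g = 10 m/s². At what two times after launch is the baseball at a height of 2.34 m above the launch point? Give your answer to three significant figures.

0.158 s and 2.96 s

v_y0 = 31.3 sin 29.9° = 15.60 m/s.
Set y = v_y0 t − ½ g t² = 2.34: 5.000 t² − 15.60 t + 2.34 = 0.
t = [15.60 ± √(243.4 − 46.80)] / 10 = (15.60 ± 14.02) / 10, giving t = 0.158 s or t = 2.96 s.
So the baseball is at 2.34 m at t = 0.158 s (rising) and t = 2.96 s (falling).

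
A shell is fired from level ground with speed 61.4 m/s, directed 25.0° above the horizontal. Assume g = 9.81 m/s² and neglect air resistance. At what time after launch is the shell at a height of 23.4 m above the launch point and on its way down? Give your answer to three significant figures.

4.14 s

v_y0 = 61.4 sin 25.0° = 25.95 m/s.
Set y = v_y0 t − ½ g t² = 23.4: 4.905 t² − 25.95 t + 23.4 = 0.
t = [25.95 ± √(673.4 − 459.1)] / 9.81 = (25.95 ± 14.64) / 9.81, giving t = 1.15 s or t = 4.14 s.
On the way down corresponds to the larger root: t = 4.14 s.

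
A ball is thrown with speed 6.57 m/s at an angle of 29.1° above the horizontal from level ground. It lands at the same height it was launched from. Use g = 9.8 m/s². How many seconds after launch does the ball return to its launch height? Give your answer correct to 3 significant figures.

Vertical component: v_y = 6.57 sin 29.1° = 3.195 m/s.
For a projectile landing at launch height, time of flight is t = 2 v_y / g = 2 × 3.195 / 9.8 = 0.652 s.

0.652 s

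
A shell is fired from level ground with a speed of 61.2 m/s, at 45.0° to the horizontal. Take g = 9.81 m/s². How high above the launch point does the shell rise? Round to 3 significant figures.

Vertical component of launch velocity: v_y = 61.2 sin 45.0° = 43.27 m/s.
At the highest point the vertical velocity is zero, so v_y² = 2 g h_max.
h_max = (43.27)² / (2 × 9.81) = 1872 / 19.62 = 95.4 m.

95.4 m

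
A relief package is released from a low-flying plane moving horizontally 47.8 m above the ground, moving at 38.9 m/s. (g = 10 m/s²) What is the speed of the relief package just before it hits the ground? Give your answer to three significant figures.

49.7 m/s

Fall time: t = √(2 × 47.8 / 10) = 3.092 s.
At impact: v_x = 38.9 m/s (unchanged), v_y = g t = 10 × 3.092 = 30.92 m/s.
Speed = √(v_x² + v_y²) = √(1513 + 956.0) = 49.7 m/s.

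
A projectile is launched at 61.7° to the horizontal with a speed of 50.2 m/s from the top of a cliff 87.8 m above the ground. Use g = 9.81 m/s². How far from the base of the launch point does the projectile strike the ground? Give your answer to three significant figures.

254 m

Components: v_x = 50.2 cos 61.7° = 23.80 m/s, v_y = 50.2 sin 61.7° = 44.20 m/s.
Vertical: 0 = 87.8 + 44.20 t − ½(9.81) t² ⇒ 4.905 t² − 44.20 t − 87.8 = 0.
t = [44.20 + √(1954 + 1723)] / 9.810 = 10.69 s.
Horizontal: R = v_x · t = 23.80 × 10.69 = 254 m.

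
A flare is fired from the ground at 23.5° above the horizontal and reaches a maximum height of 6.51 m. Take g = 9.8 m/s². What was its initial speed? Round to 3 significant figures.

28.3 m/s

At maximum height v_y = 0, so (v₀ sin θ)² = 2 g H.
v₀ sin 23.5° = √(2 × 9.8 × 6.51) = 11.30 m/s.
v₀ = 11.30 / sin 23.5° = 11.30 / 0.3987 = 28.3 m/s.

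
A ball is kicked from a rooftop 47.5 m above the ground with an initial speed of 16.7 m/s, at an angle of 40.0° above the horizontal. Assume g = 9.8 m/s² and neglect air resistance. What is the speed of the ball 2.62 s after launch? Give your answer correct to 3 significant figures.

v_x = 16.7 cos 40.0° = 12.79 m/s (constant).
v_y(t) = 16.7 sin 40.0° − g t = 10.73 − 9.8 × 2.62 = -14.95 m/s.
Speed = √(v_x² + v_y²) = √(163.6 + 223.5) = 19.7 m/s.

19.7 m/s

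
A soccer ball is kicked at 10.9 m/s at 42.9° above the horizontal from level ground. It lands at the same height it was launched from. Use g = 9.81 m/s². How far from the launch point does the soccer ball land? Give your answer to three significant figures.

12.1 m

Components: v_x = 10.9 cos 42.9° = 7.985 m/s, v_y = 10.9 sin 42.9° = 7.420 m/s.
Time of flight (same landing height): t = 2 v_y / g = 2 × 7.420 / 9.81 = 1.513 s.
Range: R = v_x · t = 7.985 × 1.513 = 12.1 m.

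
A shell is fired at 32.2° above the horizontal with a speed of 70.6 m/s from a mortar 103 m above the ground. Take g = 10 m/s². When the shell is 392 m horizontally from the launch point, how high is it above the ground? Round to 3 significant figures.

135 m

v_x = 70.6 cos 32.2° = 59.74 m/s, v_y0 = 70.6 sin 32.2° = 37.62 m/s.
Time to reach x = 392 m: t = x / v_x = 392 / 59.74 = 6.562 s.
y = 103 + v_y0 t − ½ g t² = 103 + 37.62×6.562 − 5.000×6.562² = 135 m.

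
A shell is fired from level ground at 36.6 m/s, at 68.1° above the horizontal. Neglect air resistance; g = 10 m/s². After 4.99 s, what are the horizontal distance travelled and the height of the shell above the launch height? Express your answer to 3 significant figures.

v_x = 36.6 cos 68.1° = 13.65 m/s; v_y0 = 36.6 sin 68.1° = 33.96 m/s.
x = v_x t = 13.65 × 4.99 = 68.1 m.
y = v_y0 t − ½ g t² = 33.96×4.99 − 5.000×4.99² = 45.0 m.

x = 68.1 m, y = 45.0 m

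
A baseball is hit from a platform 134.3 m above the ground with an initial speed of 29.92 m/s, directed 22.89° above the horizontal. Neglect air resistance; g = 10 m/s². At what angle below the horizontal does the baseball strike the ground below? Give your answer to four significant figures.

v_x = 29.92 cos 22.89° = 27.564 m/s.
At impact |v_y| = √(v_y0² + 2 g h) = √(11.638² + 2×10×134.3) = 53.117 m/s.
Angle below horizontal = arctan(|v_y| / v_x) = arctan(53.117 / 27.564) = 62.57°.

62.57°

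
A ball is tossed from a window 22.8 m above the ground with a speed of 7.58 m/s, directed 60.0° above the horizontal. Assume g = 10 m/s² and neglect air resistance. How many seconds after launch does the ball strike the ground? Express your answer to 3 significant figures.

2.89 s

Vertical component: v_y = 7.58 sin 60.0° = 6.564 m/s.
Taking up as positive with launch at y = 22.8 m, landing at y = 0: 0 = 22.8 + 6.564 t − ½(10) t².
Solving 5.000 t² − 6.564 t − 22.8 = 0 gives t = [6.564 + √(6.564² + 4·5.000·22.8)] / 10.00 = 2.89 s.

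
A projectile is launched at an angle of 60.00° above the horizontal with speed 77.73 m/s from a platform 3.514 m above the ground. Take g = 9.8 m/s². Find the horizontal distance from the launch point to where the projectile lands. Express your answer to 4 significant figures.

535.9 m

Components: v_x = 77.73 cos 60.00° = 38.865 m/s, v_y = 77.73 sin 60.00° = 67.316 m/s.
Vertical: 0 = 3.514 + 67.316 t − ½(9.8) t² ⇒ 4.900 t² − 67.316 t − 3.514 = 0.
t = [67.316 + √(4531.4 + 68.874)] / 9.800 = 13.790 s.
Horizontal: R = v_x · t = 38.865 × 13.790 = 535.9 m.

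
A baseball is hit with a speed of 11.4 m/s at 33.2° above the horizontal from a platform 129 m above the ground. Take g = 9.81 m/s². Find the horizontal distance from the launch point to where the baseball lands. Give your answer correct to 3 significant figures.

Components: v_x = 11.4 cos 33.2° = 9.539 m/s, v_y = 11.4 sin 33.2° = 6.242 m/s.
Vertical: 0 = 129 + 6.242 t − ½(9.81) t² ⇒ 4.905 t² − 6.242 t − 129 = 0.
t = [6.242 + √(38.96 + 2531)] / 9.810 = 5.804 s.
Horizontal: R = v_x · t = 9.539 × 5.804 = 55.4 m.

55.4 m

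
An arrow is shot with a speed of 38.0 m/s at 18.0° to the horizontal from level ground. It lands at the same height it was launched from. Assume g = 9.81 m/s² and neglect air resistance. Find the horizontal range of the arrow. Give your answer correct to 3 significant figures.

Components: v_x = 38.0 cos 18.0° = 36.14 m/s, v_y = 38.0 sin 18.0° = 11.74 m/s.
Time of flight (same landing height): t = 2 v_y / g = 2 × 11.74 / 9.81 = 2.393 s.
Range: R = v_x · t = 36.14 × 2.393 = 86.5 m.

86.5 m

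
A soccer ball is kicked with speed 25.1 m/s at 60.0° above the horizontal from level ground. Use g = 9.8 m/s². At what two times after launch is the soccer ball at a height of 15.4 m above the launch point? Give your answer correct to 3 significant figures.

0.885 s and 3.55 s

v_y0 = 25.1 sin 60.0° = 21.74 m/s.
Set y = v_y0 t − ½ g t² = 15.4: 4.900 t² − 21.74 t + 15.4 = 0.
t = [21.74 ± √(472.6 − 301.8)] / 9.8 = (21.74 ± 13.07) / 9.8, giving t = 0.885 s or t = 3.55 s.
So the soccer ball is at 15.4 m at t = 0.885 s (rising) and t = 3.55 s (falling).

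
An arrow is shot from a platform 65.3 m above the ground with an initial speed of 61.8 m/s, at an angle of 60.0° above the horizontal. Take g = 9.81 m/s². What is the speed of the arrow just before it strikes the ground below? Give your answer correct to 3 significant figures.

v_x = 61.8 cos 60.0° = 30.90 m/s is unchanged throughout.
For the vertical component, v_y² = v_y0² + 2 g h = (53.52)² + 2×9.81×65.3 = 4146, so |v_y| = 64.39 m/s.
Impact speed = √(v_x² + v_y²) = √(954.8 + 4146) = 71.4 m/s.

71.4 m/s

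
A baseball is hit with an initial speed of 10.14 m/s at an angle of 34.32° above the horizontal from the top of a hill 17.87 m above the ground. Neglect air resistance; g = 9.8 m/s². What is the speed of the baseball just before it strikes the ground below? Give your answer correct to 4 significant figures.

v_x = 10.14 cos 34.32° = 8.3746 m/s is unchanged throughout.
For the vertical component, v_y² = v_y0² + 2 g h = (5.7171)² + 2×9.8×17.87 = 382.94, so |v_y| = 19.569 m/s.
Impact speed = √(v_x² + v_y²) = √(70.134 + 382.94) = 21.29 m/s.

21.29 m/s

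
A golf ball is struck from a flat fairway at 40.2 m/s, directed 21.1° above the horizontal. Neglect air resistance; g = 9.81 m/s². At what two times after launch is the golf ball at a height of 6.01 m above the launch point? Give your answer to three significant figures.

v_y0 = 40.2 sin 21.1° = 14.47 m/s.
Set y = v_y0 t − ½ g t² = 6.01: 4.905 t² − 14.47 t + 6.01 = 0.
t = [14.47 ± √(209.4 − 117.9)] / 9.81 = (14.47 ± 9.566) / 9.81, giving t = 0.500 s or t = 2.45 s.
So the golf ball is at 6.01 m at t = 0.500 s (rising) and t = 2.45 s (falling).

0.500 s and 2.45 s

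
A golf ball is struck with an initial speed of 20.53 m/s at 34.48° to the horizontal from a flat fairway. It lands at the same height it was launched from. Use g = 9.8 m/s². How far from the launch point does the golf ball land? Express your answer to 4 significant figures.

40.14 m

Components: v_x = 20.53 cos 34.48° = 16.923 m/s, v_y = 20.53 sin 34.48° = 11.622 m/s.
Time of flight (same landing height): t = 2 v_y / g = 2 × 11.622 / 9.8 = 2.3718 s.
Range: R = v_x · t = 16.923 × 2.3718 = 40.14 m.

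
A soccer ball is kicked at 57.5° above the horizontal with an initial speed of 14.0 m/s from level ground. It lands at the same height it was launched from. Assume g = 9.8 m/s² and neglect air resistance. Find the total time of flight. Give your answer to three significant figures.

Vertical component: v_y = 14.0 sin 57.5° = 11.81 m/s.
For a projectile landing at launch height, time of flight is t = 2 v_y / g = 2 × 11.81 / 9.8 = 2.41 s.

2.41 s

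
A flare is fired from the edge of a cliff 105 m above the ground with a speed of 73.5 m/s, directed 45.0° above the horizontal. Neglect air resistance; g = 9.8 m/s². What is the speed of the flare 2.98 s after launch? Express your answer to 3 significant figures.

v_x = 73.5 cos 45.0° = 51.97 m/s (constant).
v_y(t) = 73.5 sin 45.0° − g t = 51.97 − 9.8 × 2.98 = 22.77 m/s.
Speed = √(v_x² + v_y²) = √(2701 + 518.5) = 56.7 m/s.

56.7 m/s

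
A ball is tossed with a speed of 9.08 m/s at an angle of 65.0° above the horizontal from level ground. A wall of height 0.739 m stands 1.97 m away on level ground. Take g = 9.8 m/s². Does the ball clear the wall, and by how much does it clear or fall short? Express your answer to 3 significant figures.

v_x = 9.08 cos 65.0° = 3.837 m/s; v_y0 = 9.08 sin 65.0° = 8.229 m/s.
Time to reach the wall: t = 1.97 / 3.837 = 0.5134 s.
Height at that point: y = 8.229×0.5134 − 4.900×0.5134² = 2.933 m.
That is 2.933 − 0.739 = 2.19 m above the top of the wall, so the ball clears it.

Yes — it clears the wall by 2.19 m.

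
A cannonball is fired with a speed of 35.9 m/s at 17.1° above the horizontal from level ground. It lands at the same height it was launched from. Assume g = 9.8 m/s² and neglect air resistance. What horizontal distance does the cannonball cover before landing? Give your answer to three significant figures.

Components: v_x = 35.9 cos 17.1° = 34.31 m/s, v_y = 35.9 sin 17.1° = 10.56 m/s.
Time of flight (same landing height): t = 2 v_y / g = 2 × 10.56 / 9.8 = 2.155 s.
Range: R = v_x · t = 34.31 × 2.155 = 73.9 m.

73.9 m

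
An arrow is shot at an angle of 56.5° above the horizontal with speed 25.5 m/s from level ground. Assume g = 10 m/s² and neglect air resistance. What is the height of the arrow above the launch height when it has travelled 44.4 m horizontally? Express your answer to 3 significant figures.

17.3 m

v_x = 25.5 cos 56.5° = 14.07 m/s, v_y0 = 25.5 sin 56.5° = 21.26 m/s.
Time to reach x = 44.4 m: t = x / v_x = 44.4 / 14.07 = 3.156 s.
y = v_y0 t − ½ g t² = 21.26×3.156 − 5.000×3.156² = 17.3 m.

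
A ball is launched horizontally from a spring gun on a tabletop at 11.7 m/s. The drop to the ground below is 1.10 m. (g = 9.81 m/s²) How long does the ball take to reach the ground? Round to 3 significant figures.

0.474 s

The horizontal speed doesn't affect the fall. With v_y0 = 0, h = ½ g t².
t = √(2 × 1.10 / 9.81) = √0.2243 = 0.474 s.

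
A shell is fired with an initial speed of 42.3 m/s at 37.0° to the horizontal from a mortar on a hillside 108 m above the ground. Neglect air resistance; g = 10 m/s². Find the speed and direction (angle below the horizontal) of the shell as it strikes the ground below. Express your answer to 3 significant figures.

v_x = 42.3 cos 37.0° = 33.78 m/s (constant).
|v_y| at impact = √((25.46)² + 2×10×108) = 52.99 m/s.
Speed = √(33.78² + 52.99²) = 62.8 m/s; angle = arctan(52.99/33.78) = 57.5° below horizontal.

62.8 m/s at 57.5° below the horizontal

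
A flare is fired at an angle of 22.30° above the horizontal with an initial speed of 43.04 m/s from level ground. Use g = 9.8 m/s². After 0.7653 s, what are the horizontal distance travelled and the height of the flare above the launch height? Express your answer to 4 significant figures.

v_x = 43.04 cos 22.30° = 39.821 m/s; v_y0 = 43.04 sin 22.30° = 16.332 m/s.
x = v_x t = 39.821 × 0.7653 = 30.48 m.
y = v_y0 t − ½ g t² = 16.332×0.7653 − 4.900×0.7653² = 9.629 m.

x = 30.48 m, y = 9.629 m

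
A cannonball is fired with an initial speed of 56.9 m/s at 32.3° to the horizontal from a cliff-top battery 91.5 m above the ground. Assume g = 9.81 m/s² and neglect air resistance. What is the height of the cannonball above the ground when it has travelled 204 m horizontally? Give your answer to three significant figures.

132 m

v_x = 56.9 cos 32.3° = 48.10 m/s, v_y0 = 56.9 sin 32.3° = 30.40 m/s.
Time to reach x = 204 m: t = x / v_x = 204 / 48.10 = 4.241 s.
y = 91.5 + v_y0 t − ½ g t² = 91.5 + 30.40×4.241 − 4.905×4.241² = 132 m.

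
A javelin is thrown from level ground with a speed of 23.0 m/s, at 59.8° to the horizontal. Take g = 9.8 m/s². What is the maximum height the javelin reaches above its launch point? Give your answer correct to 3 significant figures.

Vertical component of launch velocity: v_y = 23.0 sin 59.8° = 19.88 m/s.
At the highest point the vertical velocity is zero, so v_y² = 2 g h_max.
h_max = (19.88)² / (2 × 9.8) = 395.2 / 19.60 = 20.2 m.

20.2 m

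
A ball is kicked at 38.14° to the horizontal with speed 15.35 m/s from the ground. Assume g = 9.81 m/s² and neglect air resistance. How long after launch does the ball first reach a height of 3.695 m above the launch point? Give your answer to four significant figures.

0.5415 s

v_y0 = 15.35 sin 38.14° = 9.4799 m/s.
Set y = v_y0 t − ½ g t² = 3.695: 4.905 t² − 9.4799 t + 3.695 = 0.
t = [9.4799 ± √(89.869 − 72.496)] / 9.81 = (9.4799 ± 4.1681) / 9.81, giving t = 0.5415 s or t = 1.391 s.
The ball is on the way up at the first time, so t = 0.5415 s.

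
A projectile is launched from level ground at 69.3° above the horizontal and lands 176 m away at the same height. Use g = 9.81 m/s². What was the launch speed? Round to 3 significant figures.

51.1 m/s

On level ground, R = v₀² sin(2θ) / g, so v₀ = √(R g / sin 2θ).
sin(2 × 69.3°) = 0.6613.
v₀ = √(176 × 9.81 / 0.6613) = √2611 = 51.1 m/s.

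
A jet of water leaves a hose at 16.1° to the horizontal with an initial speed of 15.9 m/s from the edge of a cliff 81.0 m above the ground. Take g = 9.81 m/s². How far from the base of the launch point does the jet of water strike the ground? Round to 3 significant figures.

Components: v_x = 15.9 cos 16.1° = 15.28 m/s, v_y = 15.9 sin 16.1° = 4.409 m/s.
Vertical: 0 = 81.0 + 4.409 t − ½(9.81) t² ⇒ 4.905 t² − 4.409 t − 81.0 = 0.
t = [4.409 + √(19.44 + 1589)] / 9.810 = 4.538 s.
Horizontal: R = v_x · t = 15.28 × 4.538 = 69.3 m.

69.3 m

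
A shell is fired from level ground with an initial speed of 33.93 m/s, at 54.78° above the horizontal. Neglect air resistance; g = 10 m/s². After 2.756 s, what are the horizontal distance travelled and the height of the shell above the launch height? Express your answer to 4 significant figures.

v_x = 33.93 cos 54.78° = 19.568 m/s; v_y0 = 33.93 sin 54.78° = 27.719 m/s.
x = v_x t = 19.568 × 2.756 = 53.93 m.
y = v_y0 t − ½ g t² = 27.719×2.756 − 5.000×2.756² = 38.42 m.

x = 53.93 m, y = 38.42 m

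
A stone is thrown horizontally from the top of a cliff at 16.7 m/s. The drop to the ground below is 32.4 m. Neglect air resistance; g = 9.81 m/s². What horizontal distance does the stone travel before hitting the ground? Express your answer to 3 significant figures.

Initial vertical velocity is zero, so the fall time comes from h = ½ g t²: t = √(2 × 32.4 / 9.81) = 2.570 s.
Horizontal motion is uniform at 16.7 m/s, so x = 16.7 × 2.570 = 42.9 m.

42.9 m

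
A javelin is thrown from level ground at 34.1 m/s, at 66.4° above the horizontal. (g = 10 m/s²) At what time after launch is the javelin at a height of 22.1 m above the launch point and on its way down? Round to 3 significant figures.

v_y0 = 34.1 sin 66.4° = 31.25 m/s.
Set y = v_y0 t − ½ g t² = 22.1: 5.000 t² − 31.25 t + 22.1 = 0.
t = [31.25 ± √(976.6 − 442.0)] / 10 = (31.25 ± 23.12) / 10, giving t = 0.813 s or t = 5.44 s.
On the way down corresponds to the larger root: t = 5.44 s.

5.44 s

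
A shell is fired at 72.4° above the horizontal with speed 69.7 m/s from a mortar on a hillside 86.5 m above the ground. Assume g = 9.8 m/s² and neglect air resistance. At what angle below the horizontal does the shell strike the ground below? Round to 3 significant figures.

v_x = 69.7 cos 72.4° = 21.08 m/s.
At impact |v_y| = √(v_y0² + 2 g h) = √(66.44² + 2×9.8×86.5) = 78.16 m/s.
Angle below horizontal = arctan(|v_y| / v_x) = arctan(78.16 / 21.08) = 74.9°.

74.9°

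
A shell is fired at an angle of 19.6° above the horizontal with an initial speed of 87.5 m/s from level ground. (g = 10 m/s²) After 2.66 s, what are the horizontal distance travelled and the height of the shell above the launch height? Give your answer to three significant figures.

v_x = 87.5 cos 19.6° = 82.43 m/s; v_y0 = 87.5 sin 19.6° = 29.35 m/s.
x = v_x t = 82.43 × 2.66 = 219 m.
y = v_y0 t − ½ g t² = 29.35×2.66 − 5.000×2.66² = 42.7 m.

x = 219 m, y = 42.7 m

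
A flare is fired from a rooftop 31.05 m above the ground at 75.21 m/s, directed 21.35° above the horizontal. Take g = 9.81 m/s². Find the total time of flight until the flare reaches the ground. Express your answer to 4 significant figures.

6.549 s

Vertical component: v_y = 75.21 sin 21.35° = 27.381 m/s.
Taking up as positive with launch at y = 31.05 m, landing at y = 0: 0 = 31.05 + 27.381 t − ½(9.81) t².
Solving 4.905 t² − 27.381 t − 31.05 = 0 gives t = [27.381 + √(27.381² + 4·4.905·31.05)] / 9.810 = 6.549 s.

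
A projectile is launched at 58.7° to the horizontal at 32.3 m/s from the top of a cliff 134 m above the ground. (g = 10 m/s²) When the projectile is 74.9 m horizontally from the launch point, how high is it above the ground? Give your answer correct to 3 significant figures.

v_x = 32.3 cos 58.7° = 16.78 m/s, v_y0 = 32.3 sin 58.7° = 27.60 m/s.
Time to reach x = 74.9 m: t = x / v_x = 74.9 / 16.78 = 4.464 s.
y = 134 + v_y0 t − ½ g t² = 134 + 27.60×4.464 − 5.000×4.464² = 158 m.

158 m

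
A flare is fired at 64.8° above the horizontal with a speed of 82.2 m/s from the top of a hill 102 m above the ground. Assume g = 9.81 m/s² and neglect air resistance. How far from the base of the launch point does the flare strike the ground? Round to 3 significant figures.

Components: v_x = 82.2 cos 64.8° = 35.00 m/s, v_y = 82.2 sin 64.8° = 74.38 m/s.
Vertical: 0 = 102 + 74.38 t − ½(9.81) t² ⇒ 4.905 t² − 74.38 t − 102 = 0.
t = [74.38 + √(5532 + 2001)] / 9.810 = 16.43 s.
Horizontal: R = v_x · t = 35.00 × 16.43 = 575 m.

575 m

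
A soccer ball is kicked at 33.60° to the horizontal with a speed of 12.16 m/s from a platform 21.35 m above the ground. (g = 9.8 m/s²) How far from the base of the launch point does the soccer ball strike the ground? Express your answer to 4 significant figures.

Components: v_x = 12.16 cos 33.60° = 10.128 m/s, v_y = 12.16 sin 33.60° = 6.7292 m/s.
Vertical: 0 = 21.35 + 6.7292 t − ½(9.8) t² ⇒ 4.900 t² − 6.7292 t − 21.35 = 0.
t = [6.7292 + √(45.282 + 418.46)] / 9.800 = 2.8841 s.
Horizontal: R = v_x · t = 10.128 × 2.8841 = 29.21 m.

29.21 m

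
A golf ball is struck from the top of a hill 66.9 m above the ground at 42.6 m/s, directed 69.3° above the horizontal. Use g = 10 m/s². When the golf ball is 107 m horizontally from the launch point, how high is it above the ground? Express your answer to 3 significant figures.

97.6 m

v_x = 42.6 cos 69.3° = 15.06 m/s, v_y0 = 42.6 sin 69.3° = 39.85 m/s.
Time to reach x = 107 m: t = x / v_x = 107 / 15.06 = 7.105 s.
y = 66.9 + v_y0 t − ½ g t² = 66.9 + 39.85×7.105 − 5.000×7.105² = 97.6 m.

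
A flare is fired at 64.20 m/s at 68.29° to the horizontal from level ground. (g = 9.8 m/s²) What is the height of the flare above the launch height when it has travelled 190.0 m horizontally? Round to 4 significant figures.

163.6 m

v_x = 64.20 cos 68.29° = 23.748 m/s, v_y0 = 64.20 sin 68.29° = 59.646 m/s.
Time to reach x = 190.0 m: t = x / v_x = 190.0 / 23.748 = 8.0007 s.
y = v_y0 t − ½ g t² = 59.646×8.0007 − 4.900×8.0007² = 163.6 m.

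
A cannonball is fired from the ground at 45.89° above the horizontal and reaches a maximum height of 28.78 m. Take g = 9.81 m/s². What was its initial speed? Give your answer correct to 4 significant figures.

33.10 m/s

At maximum height v_y = 0, so (v₀ sin θ)² = 2 g H.
v₀ sin 45.89° = √(2 × 9.81 × 28.78) = 23.763 m/s.
v₀ = 23.763 / sin 45.89° = 23.763 / 0.7180 = 33.10 m/s.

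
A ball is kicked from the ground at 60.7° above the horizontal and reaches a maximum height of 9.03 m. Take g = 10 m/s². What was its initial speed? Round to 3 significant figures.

At maximum height v_y = 0, so (v₀ sin θ)² = 2 g H.
v₀ sin 60.7° = √(2 × 10 × 9.03) = 13.44 m/s.
v₀ = 13.44 / sin 60.7° = 13.44 / 0.8721 = 15.4 m/s.

15.4 m/s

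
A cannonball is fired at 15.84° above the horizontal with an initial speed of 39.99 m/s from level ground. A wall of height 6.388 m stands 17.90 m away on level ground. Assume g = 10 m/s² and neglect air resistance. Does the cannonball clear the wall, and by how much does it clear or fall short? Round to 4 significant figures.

v_x = 39.99 cos 15.84° = 38.471 m/s; v_y0 = 39.99 sin 15.84° = 10.915 m/s.
Time to reach the wall: t = 17.90 / 38.471 = 0.46529 s.
Height at that point: y = 10.915×0.46529 − 5.000×0.46529² = 3.9962 m.
That is 6.388 − 3.9962 = 2.392 m below the top of the wall, so the cannonball does not clear it.

No — it falls 2.392 m short of clearing the wall.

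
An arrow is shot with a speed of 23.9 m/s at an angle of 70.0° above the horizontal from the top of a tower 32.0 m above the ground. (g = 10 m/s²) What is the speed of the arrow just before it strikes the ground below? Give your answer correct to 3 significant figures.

34.8 m/s

v_x = 23.9 cos 70.0° = 8.174 m/s is unchanged throughout.
For the vertical component, v_y² = v_y0² + 2 g h = (22.46)² + 2×10×32.0 = 1144, so |v_y| = 33.82 m/s.
Impact speed = √(v_x² + v_y²) = √(66.81 + 1144) = 34.8 m/s.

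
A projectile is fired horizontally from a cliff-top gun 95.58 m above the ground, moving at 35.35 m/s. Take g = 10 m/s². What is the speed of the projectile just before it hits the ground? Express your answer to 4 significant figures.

56.22 m/s

Fall time: t = √(2 × 95.58 / 10) = 4.3722 s.
At impact: v_x = 35.35 m/s (unchanged), v_y = g t = 10 × 4.3722 = 43.722 m/s.
Speed = √(v_x² + v_y²) = √(1249.6 + 1911.6) = 56.22 m/s.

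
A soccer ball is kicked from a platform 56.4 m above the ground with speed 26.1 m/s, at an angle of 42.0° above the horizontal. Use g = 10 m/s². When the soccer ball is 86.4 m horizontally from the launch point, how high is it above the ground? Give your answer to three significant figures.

v_x = 26.1 cos 42.0° = 19.40 m/s, v_y0 = 26.1 sin 42.0° = 17.46 m/s.
Time to reach x = 86.4 m: t = x / v_x = 86.4 / 19.40 = 4.454 s.
y = 56.4 + v_y0 t − ½ g t² = 56.4 + 17.46×4.454 − 5.000×4.454² = 35.0 m.

35.0 m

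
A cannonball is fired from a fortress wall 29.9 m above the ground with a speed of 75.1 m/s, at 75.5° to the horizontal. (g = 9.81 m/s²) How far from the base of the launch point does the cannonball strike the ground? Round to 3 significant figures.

Components: v_x = 75.1 cos 75.5° = 18.80 m/s, v_y = 75.1 sin 75.5° = 72.71 m/s.
Vertical: 0 = 29.9 + 72.71 t − ½(9.81) t² ⇒ 4.905 t² − 72.71 t − 29.9 = 0.
t = [72.71 + √(5287 + 586.6)] / 9.810 = 15.22 s.
Horizontal: R = v_x · t = 18.80 × 15.22 = 286 m.

286 m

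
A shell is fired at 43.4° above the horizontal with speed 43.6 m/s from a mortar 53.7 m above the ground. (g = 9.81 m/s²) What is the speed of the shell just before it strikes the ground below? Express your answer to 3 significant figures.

v_x = 43.6 cos 43.4° = 31.68 m/s is unchanged throughout.
For the vertical component, v_y² = v_y0² + 2 g h = (29.96)² + 2×9.81×53.7 = 1951, so |v_y| = 44.17 m/s.
Impact speed = √(v_x² + v_y²) = √(1004 + 1951) = 54.4 m/s.

54.4 m/s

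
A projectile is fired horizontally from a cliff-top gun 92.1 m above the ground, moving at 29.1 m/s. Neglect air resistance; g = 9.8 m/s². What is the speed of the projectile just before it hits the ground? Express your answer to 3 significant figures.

51.5 m/s

Fall time: t = √(2 × 92.1 / 9.8) = 4.335 s.
At impact: v_x = 29.1 m/s (unchanged), v_y = g t = 9.8 × 4.335 = 42.48 m/s.
Speed = √(v_x² + v_y²) = √(846.8 + 1805) = 51.5 m/s.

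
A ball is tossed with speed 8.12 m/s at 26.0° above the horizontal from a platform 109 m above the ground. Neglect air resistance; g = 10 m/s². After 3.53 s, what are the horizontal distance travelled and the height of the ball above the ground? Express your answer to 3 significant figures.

x = 25.8 m, y = 59.3 m

v_x = 8.12 cos 26.0° = 7.298 m/s; v_y0 = 8.12 sin 26.0° = 3.560 m/s.
x = v_x t = 7.298 × 3.53 = 25.8 m.
y = 109 + v_y0 t − ½ g t² = 59.3 m.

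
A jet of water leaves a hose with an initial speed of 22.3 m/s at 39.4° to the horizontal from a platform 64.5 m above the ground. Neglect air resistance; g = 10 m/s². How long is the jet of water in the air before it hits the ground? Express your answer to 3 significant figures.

Vertical component: v_y = 22.3 sin 39.4° = 14.15 m/s.
Taking up as positive with launch at y = 64.5 m, landing at y = 0: 0 = 64.5 + 14.15 t − ½(10) t².
Solving 5.000 t² − 14.15 t − 64.5 = 0 gives t = [14.15 + √(14.15² + 4·5.000·64.5)] / 10.00 = 5.28 s.

5.28 s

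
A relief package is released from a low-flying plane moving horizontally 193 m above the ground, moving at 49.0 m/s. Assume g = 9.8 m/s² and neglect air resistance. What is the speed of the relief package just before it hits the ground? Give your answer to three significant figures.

78.6 m/s

Fall time: t = √(2 × 193 / 9.8) = 6.276 s.
At impact: v_x = 49.0 m/s (unchanged), v_y = g t = 9.8 × 6.276 = 61.50 m/s.
Speed = √(v_x² + v_y²) = √(2401 + 3782) = 78.6 m/s.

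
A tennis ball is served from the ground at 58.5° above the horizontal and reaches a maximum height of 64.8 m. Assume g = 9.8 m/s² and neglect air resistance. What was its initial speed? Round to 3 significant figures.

41.8 m/s

At maximum height v_y = 0, so (v₀ sin θ)² = 2 g H.
v₀ sin 58.5° = √(2 × 9.8 × 64.8) = 35.64 m/s.
v₀ = 35.64 / sin 58.5° = 35.64 / 0.8526 = 41.8 m/s.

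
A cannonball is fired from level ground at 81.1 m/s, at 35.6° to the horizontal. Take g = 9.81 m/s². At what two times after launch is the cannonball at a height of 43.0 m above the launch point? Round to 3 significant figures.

1.02 s and 8.61 s

v_y0 = 81.1 sin 35.6° = 47.21 m/s.
Set y = v_y0 t − ½ g t² = 43.0: 4.905 t² − 47.21 t + 43.0 = 0.
t = [47.21 ± √(2229 − 843.7)] / 9.81 = (47.21 ± 37.22) / 9.81, giving t = 1.02 s or t = 8.61 s.
So the cannonball is at 43.0 m at t = 1.02 s (rising) and t = 8.61 s (falling).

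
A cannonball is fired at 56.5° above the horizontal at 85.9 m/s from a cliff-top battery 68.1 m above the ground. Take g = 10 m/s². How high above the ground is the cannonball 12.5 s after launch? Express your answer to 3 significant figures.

v_y0 = 85.9 sin 56.5° = 71.63 m/s.
y(t) = 68.1 + v_y0 t − ½ g t² = 68.1 + 71.63×12.5 − ½×10×12.5² = 182 m.

182 m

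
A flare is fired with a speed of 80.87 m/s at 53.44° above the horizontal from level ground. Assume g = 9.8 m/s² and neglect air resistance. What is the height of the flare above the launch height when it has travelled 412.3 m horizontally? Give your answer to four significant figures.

197.0 m

v_x = 80.87 cos 53.44° = 48.171 m/s, v_y0 = 80.87 sin 53.44° = 64.957 m/s.
Time to reach x = 412.3 m: t = x / v_x = 412.3 / 48.171 = 8.5591 s.
y = v_y0 t − ½ g t² = 64.957×8.5591 − 4.900×8.5591² = 197.0 m.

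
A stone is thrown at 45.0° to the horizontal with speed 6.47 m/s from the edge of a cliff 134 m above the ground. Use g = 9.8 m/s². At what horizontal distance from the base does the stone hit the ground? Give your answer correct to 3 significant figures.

26.2 m

Components: v_x = 6.47 cos 45.0° = 4.575 m/s, v_y = 6.47 sin 45.0° = 4.575 m/s.
Vertical: 0 = 134 + 4.575 t − ½(9.8) t² ⇒ 4.900 t² − 4.575 t − 134 = 0.
t = [4.575 + √(20.93 + 2626)] / 9.800 = 5.717 s.
Horizontal: R = v_x · t = 4.575 × 5.717 = 26.2 m.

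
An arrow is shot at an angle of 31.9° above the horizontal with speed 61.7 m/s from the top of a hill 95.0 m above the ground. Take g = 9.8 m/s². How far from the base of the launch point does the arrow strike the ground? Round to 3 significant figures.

463 m

Components: v_x = 61.7 cos 31.9° = 52.38 m/s, v_y = 61.7 sin 31.9° = 32.60 m/s.
Vertical: 0 = 95.0 + 32.60 t − ½(9.8) t² ⇒ 4.900 t² − 32.60 t − 95.0 = 0.
t = [32.60 + √(1063 + 1862)] / 9.800 = 8.845 s.
Horizontal: R = v_x · t = 52.38 × 8.845 = 463 m.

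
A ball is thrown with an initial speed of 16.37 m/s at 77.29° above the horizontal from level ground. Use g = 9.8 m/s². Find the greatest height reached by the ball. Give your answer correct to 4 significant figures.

Vertical component of launch velocity: v_y = 16.37 sin 77.29° = 15.969 m/s.
At the highest point the vertical velocity is zero, so v_y² = 2 g h_max.
h_max = (15.969)² / (2 × 9.8) = 255.01 / 19.60 = 13.01 m.

13.01 m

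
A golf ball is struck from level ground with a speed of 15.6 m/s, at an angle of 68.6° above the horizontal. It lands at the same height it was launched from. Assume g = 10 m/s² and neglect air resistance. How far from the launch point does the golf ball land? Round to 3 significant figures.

Components: v_x = 15.6 cos 68.6° = 5.692 m/s, v_y = 15.6 sin 68.6° = 14.52 m/s.
Time of flight (same landing height): t = 2 v_y / g = 2 × 14.52 / 10 = 2.904 s.
Range: R = v_x · t = 5.692 × 2.904 = 16.5 m.

16.5 m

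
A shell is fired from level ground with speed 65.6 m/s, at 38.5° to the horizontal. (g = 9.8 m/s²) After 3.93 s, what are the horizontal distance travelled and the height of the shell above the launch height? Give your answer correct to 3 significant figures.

v_x = 65.6 cos 38.5° = 51.34 m/s; v_y0 = 65.6 sin 38.5° = 40.84 m/s.
x = v_x t = 51.34 × 3.93 = 202 m.
y = v_y0 t − ½ g t² = 40.84×3.93 − 4.900×3.93² = 84.8 m.

x = 202 m, y = 84.8 m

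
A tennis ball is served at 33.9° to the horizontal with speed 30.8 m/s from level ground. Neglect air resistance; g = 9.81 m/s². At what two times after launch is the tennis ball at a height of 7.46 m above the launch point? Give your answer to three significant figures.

0.508 s and 2.99 s

v_y0 = 30.8 sin 33.9° = 17.18 m/s.
Set y = v_y0 t − ½ g t² = 7.46: 4.905 t² − 17.18 t + 7.46 = 0.
t = [17.18 ± √(295.2 − 146.4)] / 9.81 = (17.18 ± 12.20) / 9.81, giving t = 0.508 s or t = 2.99 s.
So the tennis ball is at 7.46 m at t = 0.508 s (rising) and t = 2.99 s (falling).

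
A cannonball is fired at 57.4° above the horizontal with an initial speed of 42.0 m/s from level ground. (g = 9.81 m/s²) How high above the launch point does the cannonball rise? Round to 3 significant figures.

63.8 m

Vertical component of launch velocity: v_y = 42.0 sin 57.4° = 35.38 m/s.
At the highest point the vertical velocity is zero, so v_y² = 2 g h_max.
h_max = (35.38)² / (2 × 9.81) = 1252 / 19.62 = 63.8 m.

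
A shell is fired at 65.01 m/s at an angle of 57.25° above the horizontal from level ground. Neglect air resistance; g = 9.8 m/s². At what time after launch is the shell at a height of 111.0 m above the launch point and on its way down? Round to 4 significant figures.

v_y0 = 65.01 sin 57.25° = 54.676 m/s.
Set y = v_y0 t − ½ g t² = 111.0: 4.900 t² − 54.676 t + 111.0 = 0.
t = [54.676 ± √(2989.5 − 2175.6)] / 9.8 = (54.676 ± 28.529) / 9.8, giving t = 2.668 s or t = 8.490 s.
On the way down corresponds to the larger root: t = 8.490 s.

8.490 s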